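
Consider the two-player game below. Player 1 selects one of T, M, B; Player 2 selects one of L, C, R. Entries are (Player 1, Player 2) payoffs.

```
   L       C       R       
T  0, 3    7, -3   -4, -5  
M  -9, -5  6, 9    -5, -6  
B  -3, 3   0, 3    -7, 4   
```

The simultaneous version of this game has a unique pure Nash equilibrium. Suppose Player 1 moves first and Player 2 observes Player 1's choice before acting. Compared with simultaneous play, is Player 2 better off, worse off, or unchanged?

Work backward from Player 2's decision.
- T: BR = L, leader payoff 0.
- M: BR = C, leader payoff 6.
- B: BR = R, leader payoff -7.
Player 1's induced payoffs are 0, 6, -7, so Player 1 commits to M. Subgame-perfect outcome: (M, C) with payoffs (6, 9).
Under simultaneous play:
Player 1's best replies: L→T; C→T; R→T.
Player 2's best replies: T→L; M→C; B→R.
Only (T, L) has each player best-responding; Nash payoffs (0, 3).
Player 2 earns 9 sequentially versus 3 at the Nash outcome: better off.

better off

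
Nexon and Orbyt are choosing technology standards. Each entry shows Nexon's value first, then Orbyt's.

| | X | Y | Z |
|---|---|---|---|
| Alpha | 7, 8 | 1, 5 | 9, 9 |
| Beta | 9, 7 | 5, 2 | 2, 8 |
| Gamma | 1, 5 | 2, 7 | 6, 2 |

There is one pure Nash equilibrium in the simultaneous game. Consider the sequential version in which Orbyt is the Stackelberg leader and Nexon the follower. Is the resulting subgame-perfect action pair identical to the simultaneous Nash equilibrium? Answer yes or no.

Backward induction with Orbyt moving first.
- X → Nexon plays Beta (best of 7, 9, 1); Orbyt gets 7.
- Y → Nexon plays Beta (best of 1, 5, 2); Orbyt gets 2.
- Z → Nexon plays Alpha (best of 9, 2, 6); Orbyt gets 9.
Among 7, 2, 9, the best is 9 at Z. Subgame-perfect outcome: (Alpha, Z) with payoffs (9, 9).
Now find the simultaneous Nash equilibrium.
Nexon's best replies: X→Beta; Y→Beta; Z→Alpha.
Orbyt's best replies: Alpha→Z; Beta→Z; Gamma→Y.
Only (Alpha, Z) has each player best-responding; Nash payoffs (9, 9).
Sequential outcome (Alpha, Z) coincides with the Nash profile (Alpha, Z).

yes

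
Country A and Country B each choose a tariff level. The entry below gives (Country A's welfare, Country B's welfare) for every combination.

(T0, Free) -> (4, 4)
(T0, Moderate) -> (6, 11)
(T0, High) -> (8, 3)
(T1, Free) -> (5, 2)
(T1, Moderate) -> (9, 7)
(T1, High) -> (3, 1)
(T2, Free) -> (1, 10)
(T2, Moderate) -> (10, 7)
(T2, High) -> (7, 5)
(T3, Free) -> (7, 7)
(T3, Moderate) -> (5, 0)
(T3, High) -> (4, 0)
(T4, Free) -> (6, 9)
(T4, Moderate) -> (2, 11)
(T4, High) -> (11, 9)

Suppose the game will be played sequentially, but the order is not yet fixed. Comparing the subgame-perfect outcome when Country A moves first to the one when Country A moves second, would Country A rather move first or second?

If Country A leads: Country B's best replies are T0→Moderate, T1→Moderate, T2→Free, T3→Free, T4→Moderate; Country A's induced payoffs 6, 9, 1, 7, 2; outcome (T1, Moderate), payoffs (9, 7).
If Country B leads: Country A's best replies are Free→T3, Moderate→T2, High→T4; Country B's induced payoffs 7, 7, 9; outcome (T4, High), payoffs (11, 9).
Country A gets 9 moving first and 11 moving second, so Country A prefers to move second.

second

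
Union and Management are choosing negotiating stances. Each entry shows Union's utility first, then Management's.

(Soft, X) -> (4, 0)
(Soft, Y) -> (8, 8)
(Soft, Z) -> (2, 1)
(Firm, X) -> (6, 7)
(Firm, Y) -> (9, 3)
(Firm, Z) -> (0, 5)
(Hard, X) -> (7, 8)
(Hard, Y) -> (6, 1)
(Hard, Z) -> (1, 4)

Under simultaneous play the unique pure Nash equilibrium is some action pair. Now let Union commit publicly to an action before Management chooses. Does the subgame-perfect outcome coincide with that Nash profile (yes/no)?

Backward induction with Union moving first.
- Soft: BR = Y, leader payoff 8.
- Firm: BR = X, leader payoff 6.
- Hard: BR = X, leader payoff 7.
Maximizing over 8, 6, 7, Union chooses Soft. Subgame-perfect outcome: (Soft, Y) with payoffs (8, 8).
Under simultaneous play:
Union's best replies: X→Hard; Y→Firm; Z→Soft.
Management's best replies: Soft→Y; Firm→X; Hard→X.
Only (Hard, X) has each player best-responding; Nash payoffs (7, 8).
Sequential outcome (Soft, Y) differs from the Nash profile (Hard, X).

no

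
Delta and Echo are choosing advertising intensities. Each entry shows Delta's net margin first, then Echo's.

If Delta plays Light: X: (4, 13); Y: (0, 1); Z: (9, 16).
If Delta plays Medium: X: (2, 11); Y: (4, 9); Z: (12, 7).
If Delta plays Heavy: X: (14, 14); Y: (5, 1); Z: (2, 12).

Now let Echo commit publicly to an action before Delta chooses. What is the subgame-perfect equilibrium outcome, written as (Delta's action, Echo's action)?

(Heavy, X)

Solve by backward induction (Echo leads).
- X: Delta compares 4, 2, 14 and picks Heavy; Echo would get 14.
- Y: Delta compares 0, 4, 5 and picks Heavy; Echo would get 1.
- Z: Delta compares 9, 12, 2 and picks Medium; Echo would get 7.
Among 14, 1, 7, the best is 14 at X. Subgame-perfect outcome: (Heavy, X) with payoffs (14, 14).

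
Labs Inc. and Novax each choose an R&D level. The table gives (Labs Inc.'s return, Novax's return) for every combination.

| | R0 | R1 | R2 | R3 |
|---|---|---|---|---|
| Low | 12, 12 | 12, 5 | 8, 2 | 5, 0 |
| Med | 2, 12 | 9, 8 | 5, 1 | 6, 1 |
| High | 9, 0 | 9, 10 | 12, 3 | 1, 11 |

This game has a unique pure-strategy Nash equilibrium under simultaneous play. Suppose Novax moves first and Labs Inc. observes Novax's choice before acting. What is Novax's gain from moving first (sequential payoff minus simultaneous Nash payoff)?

0

Backward induction with Novax moving first.
- R0: Labs Inc. compares 12, 2, 9 and picks Low; Novax would get 12.
- R1: Labs Inc. compares 12, 9, 9 and picks Low; Novax would get 5.
- R2: Labs Inc. compares 8, 5, 12 and picks High; Novax would get 3.
- R3: Labs Inc. compares 5, 6, 1 and picks Med; Novax would get 1.
Novax's induced payoffs are 12, 5, 3, 1, so Novax commits to R0. Subgame-perfect outcome: (Low, R0) with payoffs (12, 12).
For the simultaneous game, intersect best replies.
Labs Inc.'s best replies: R0→Low; R1→Low; R2→High; R3→Med.
Novax's best replies: Low→R0; Med→R0; High→R3.
The unique mutual best reply is (Low, R0), giving (12, 12).
Novax's commitment gain: 12 − 12 = 0.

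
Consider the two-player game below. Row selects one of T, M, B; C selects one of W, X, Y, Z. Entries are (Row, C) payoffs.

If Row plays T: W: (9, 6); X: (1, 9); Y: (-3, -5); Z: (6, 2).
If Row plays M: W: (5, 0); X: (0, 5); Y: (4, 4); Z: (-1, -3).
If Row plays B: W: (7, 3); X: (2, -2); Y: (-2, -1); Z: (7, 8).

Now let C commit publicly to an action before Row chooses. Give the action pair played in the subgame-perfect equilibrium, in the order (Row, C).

Work backward from Row's decision.
- W: BR = T, leader payoff 6.
- X: BR = B, leader payoff -2.
- Y: BR = M, leader payoff 4.
- Z: BR = B, leader payoff 8.
C's induced payoffs are 6, -2, 4, 8, so C commits to Z. Subgame-perfect outcome: (B, Z) with payoffs (7, 8).

(B, Z)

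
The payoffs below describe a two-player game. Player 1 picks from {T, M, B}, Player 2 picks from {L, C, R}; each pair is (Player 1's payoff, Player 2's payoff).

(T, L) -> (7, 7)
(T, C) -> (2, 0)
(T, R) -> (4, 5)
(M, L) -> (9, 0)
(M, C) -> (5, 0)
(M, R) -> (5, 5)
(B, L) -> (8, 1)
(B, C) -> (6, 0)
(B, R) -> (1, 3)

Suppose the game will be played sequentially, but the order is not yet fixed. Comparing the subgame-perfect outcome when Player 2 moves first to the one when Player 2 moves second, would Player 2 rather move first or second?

If Player 1 leads: Player 2's best replies are T→L, M→R, B→R; Player 1's induced payoffs 7, 5, 1; outcome (T, L), payoffs (7, 7).
If Player 2 leads: Player 1's best replies are L→M, C→B, R→M; Player 2's induced payoffs 0, 0, 5; outcome (M, R), payoffs (5, 5).
Player 2 gets 5 moving first and 7 moving second, so Player 2 prefers to move second.

second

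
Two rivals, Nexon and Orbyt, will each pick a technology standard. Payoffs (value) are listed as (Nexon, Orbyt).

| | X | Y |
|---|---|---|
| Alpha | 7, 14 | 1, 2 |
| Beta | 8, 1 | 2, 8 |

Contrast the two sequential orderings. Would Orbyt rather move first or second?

second

If Nexon leads: Orbyt's best replies are Alpha→X, Beta→Y; Nexon's induced payoffs 7, 2; outcome (Alpha, X), payoffs (7, 14).
If Orbyt leads: Nexon's best replies are X→Beta, Y→Beta; Orbyt's induced payoffs 1, 8; outcome (Beta, Y), payoffs (2, 8).
Orbyt gets 8 moving first and 14 moving second, so Orbyt prefers to move second.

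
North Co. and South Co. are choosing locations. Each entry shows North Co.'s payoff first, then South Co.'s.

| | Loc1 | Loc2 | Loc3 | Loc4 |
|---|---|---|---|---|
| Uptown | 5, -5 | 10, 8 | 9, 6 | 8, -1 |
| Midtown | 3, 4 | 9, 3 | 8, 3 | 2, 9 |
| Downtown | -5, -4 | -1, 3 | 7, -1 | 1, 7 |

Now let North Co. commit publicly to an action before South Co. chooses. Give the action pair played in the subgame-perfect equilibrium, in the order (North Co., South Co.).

(Uptown, Loc2)

South Co. best-responds to each possible North Co. move:
- Uptown: BR = Loc2, leader payoff 10.
- Midtown: BR = Loc4, leader payoff 2.
- Downtown: BR = Loc4, leader payoff 1.
Maximizing over 10, 2, 1, North Co. chooses Uptown. Subgame-perfect outcome: (Uptown, Loc2) with payoffs (10, 8).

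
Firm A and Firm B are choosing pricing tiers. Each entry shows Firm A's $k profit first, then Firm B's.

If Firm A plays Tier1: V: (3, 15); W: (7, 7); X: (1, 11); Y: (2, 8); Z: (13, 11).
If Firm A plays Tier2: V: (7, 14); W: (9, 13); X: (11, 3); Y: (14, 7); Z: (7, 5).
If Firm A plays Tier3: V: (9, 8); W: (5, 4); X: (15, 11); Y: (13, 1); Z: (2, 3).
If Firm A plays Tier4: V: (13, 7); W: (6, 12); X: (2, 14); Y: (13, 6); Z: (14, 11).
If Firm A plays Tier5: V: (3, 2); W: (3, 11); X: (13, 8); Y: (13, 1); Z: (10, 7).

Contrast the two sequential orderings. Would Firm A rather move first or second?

If Firm A leads: Firm B's best replies are Tier1→V, Tier2→V, Tier3→X, Tier4→X, Tier5→W; Firm A's induced payoffs 3, 7, 15, 2, 3; outcome (Tier3, X), payoffs (15, 11).
If Firm B leads: Firm A's best replies are V→Tier4, W→Tier2, X→Tier3, Y→Tier2, Z→Tier4; Firm B's induced payoffs 7, 13, 11, 7, 11; outcome (Tier2, W), payoffs (9, 13).
Firm A gets 15 moving first and 9 moving second, so Firm A prefers to move first.

first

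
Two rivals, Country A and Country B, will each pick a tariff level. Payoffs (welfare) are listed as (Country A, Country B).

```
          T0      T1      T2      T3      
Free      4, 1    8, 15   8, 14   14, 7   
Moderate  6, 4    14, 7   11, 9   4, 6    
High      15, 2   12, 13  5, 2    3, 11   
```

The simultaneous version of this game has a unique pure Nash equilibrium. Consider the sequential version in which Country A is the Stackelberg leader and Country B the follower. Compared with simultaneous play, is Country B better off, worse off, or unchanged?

better off

Work backward from Country B's decision.
- Free: BR = T1, leader payoff 8.
- Moderate: BR = T2, leader payoff 11.
- High: BR = T1, leader payoff 12.
Country A's induced payoffs are 8, 11, 12, so Country A commits to High. Subgame-perfect outcome: (High, T1) with payoffs (12, 13).
Now find the simultaneous Nash equilibrium.
Country A's best replies: T0→High; T1→Moderate; T2→Moderate; T3→Free.
Country B's best replies: Free→T1; Moderate→T2; High→T1.
Only (Moderate, T2) has each player best-responding; Nash payoffs (11, 9).
Country B earns 13 sequentially versus 9 at the Nash outcome: better off.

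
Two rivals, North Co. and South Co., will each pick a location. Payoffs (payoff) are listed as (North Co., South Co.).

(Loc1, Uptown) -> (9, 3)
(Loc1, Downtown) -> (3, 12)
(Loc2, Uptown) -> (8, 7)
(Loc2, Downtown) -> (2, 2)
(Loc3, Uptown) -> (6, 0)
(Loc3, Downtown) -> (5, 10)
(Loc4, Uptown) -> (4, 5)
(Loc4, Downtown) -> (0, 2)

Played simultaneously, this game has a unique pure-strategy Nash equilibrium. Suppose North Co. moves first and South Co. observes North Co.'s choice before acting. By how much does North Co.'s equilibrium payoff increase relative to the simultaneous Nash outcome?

3

Backward induction with North Co. moving first.
- Loc1 → South Co. plays Downtown (best of 3, 12); North Co. gets 3.
- Loc2 → South Co. plays Uptown (best of 7, 2); North Co. gets 8.
- Loc3 → South Co. plays Downtown (best of 0, 10); North Co. gets 5.
- Loc4 → South Co. plays Uptown (best of 5, 2); North Co. gets 4.
North Co.'s induced payoffs are 3, 8, 5, 4, so North Co. commits to Loc2. Subgame-perfect outcome: (Loc2, Uptown) with payoffs (8, 7).
Under simultaneous play:
North Co.'s best replies: Uptown→Loc1; Downtown→Loc3.
South Co.'s best replies: Loc1→Downtown; Loc2→Uptown; Loc3→Downtown; Loc4→Uptown.
Only (Loc3, Downtown) has each player best-responding; Nash payoffs (5, 10).
North Co.'s commitment gain: 8 − 5 = 3.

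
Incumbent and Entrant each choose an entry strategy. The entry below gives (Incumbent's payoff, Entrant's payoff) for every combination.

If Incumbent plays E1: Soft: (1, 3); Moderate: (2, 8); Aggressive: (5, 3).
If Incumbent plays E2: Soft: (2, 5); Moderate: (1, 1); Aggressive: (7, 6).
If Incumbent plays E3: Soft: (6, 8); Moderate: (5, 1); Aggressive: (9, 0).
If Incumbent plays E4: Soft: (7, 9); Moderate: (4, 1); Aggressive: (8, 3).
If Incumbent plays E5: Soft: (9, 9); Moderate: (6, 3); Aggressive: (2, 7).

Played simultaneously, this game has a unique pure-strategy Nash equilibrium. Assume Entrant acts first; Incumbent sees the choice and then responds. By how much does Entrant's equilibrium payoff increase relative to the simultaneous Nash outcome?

Work backward from Incumbent's decision.
- Soft: BR = E5, leader payoff 9.
- Moderate: BR = E5, leader payoff 3.
- Aggressive: BR = E3, leader payoff 0.
Among 9, 3, 0, the best is 9 at Soft. Subgame-perfect outcome: (E5, Soft) with payoffs (9, 9).
For the simultaneous game, intersect best replies.
Incumbent's best replies: Soft→E5; Moderate→E5; Aggressive→E3.
Entrant's best replies: E1→Moderate; E2→Aggressive; E3→Soft; E4→Soft; E5→Soft.
Only (E5, Soft) has each player best-responding; Nash payoffs (9, 9).
Entrant's commitment gain: 9 − 9 = 0.

0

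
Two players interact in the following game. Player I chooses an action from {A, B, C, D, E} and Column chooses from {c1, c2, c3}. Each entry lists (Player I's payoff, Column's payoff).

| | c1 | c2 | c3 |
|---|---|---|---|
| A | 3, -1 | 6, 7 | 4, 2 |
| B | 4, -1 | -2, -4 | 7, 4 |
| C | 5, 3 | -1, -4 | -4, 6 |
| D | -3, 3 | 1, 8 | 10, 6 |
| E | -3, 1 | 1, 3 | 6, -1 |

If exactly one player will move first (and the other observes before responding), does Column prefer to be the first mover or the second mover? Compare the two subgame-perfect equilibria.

first

If Player I leads: Column's best replies are A→c2, B→c3, C→c3, D→c2, E→c2; Player I's induced payoffs 6, 7, -4, 1, 1; outcome (B, c3), payoffs (7, 4).
If Column leads: Player I's best replies are c1→C, c2→A, c3→D; Column's induced payoffs 3, 7, 6; outcome (A, c2), payoffs (6, 7).
Column gets 7 moving first and 4 moving second, so Column prefers to move first.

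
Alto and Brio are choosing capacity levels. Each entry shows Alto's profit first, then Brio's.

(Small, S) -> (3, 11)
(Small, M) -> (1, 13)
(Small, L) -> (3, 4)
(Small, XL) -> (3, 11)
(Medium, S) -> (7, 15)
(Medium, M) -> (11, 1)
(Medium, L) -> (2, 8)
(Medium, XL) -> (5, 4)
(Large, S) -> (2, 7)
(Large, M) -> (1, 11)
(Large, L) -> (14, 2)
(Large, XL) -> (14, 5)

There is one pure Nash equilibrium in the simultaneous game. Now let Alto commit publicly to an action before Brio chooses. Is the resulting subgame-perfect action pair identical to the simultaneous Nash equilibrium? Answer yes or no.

Backward induction with Alto moving first.
- Small → Brio plays M (best of 11, 13, 4, 11); Alto gets 1.
- Medium → Brio plays S (best of 15, 1, 8, 4); Alto gets 7.
- Large → Brio plays M (best of 7, 11, 2, 5); Alto gets 1.
Maximizing over 1, 7, 1, Alto chooses Medium. Subgame-perfect outcome: (Medium, S) with payoffs (7, 15).
For the simultaneous game, intersect best replies.
Alto's best replies: S→Medium; M→Medium; L→Large; XL→Large.
Brio's best replies: Small→M; Medium→S; Large→M.
The unique mutual best reply is (Medium, S), giving (7, 15).
Sequential outcome (Medium, S) coincides with the Nash profile (Medium, S).

yes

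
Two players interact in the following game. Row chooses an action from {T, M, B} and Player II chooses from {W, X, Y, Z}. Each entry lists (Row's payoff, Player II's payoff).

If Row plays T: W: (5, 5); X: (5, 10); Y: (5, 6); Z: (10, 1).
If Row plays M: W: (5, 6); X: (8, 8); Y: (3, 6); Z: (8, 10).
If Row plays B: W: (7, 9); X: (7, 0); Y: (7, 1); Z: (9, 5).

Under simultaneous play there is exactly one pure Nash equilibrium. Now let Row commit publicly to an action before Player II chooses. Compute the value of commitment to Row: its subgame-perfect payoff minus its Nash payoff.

1

Work backward from Player II's decision.
- T → Player II plays X (best of 5, 10, 6, 1); Row gets 5.
- M → Player II plays Z (best of 6, 8, 6, 10); Row gets 8.
- B → Player II plays W (best of 9, 0, 1, 5); Row gets 7.
Among 5, 8, 7, the best is 8 at M. Subgame-perfect outcome: (M, Z) with payoffs (8, 10).
For the simultaneous game, intersect best replies.
Row's best replies: W→B; X→M; Y→B; Z→T.
Player II's best replies: T→X; M→Z; B→W.
The unique mutual best reply is (B, W), giving (7, 9).
Row's commitment gain: 8 − 7 = 1.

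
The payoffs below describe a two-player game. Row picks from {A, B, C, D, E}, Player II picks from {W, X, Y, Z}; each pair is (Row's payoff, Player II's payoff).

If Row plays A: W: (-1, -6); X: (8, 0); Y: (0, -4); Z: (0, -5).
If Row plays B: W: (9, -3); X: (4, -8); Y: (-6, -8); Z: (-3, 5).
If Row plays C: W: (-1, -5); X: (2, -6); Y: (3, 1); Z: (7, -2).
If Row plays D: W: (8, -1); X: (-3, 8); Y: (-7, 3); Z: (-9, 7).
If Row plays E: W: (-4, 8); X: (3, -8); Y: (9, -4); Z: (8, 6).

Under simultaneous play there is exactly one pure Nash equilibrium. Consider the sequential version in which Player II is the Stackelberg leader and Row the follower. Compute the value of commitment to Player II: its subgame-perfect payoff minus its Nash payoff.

6

Solve by backward induction (Player II leads).
- W: Row compares -1, 9, -1, 8, -4 and picks B; Player II would get -3.
- X: Row compares 8, 4, 2, -3, 3 and picks A; Player II would get 0.
- Y: Row compares 0, -6, 3, -7, 9 and picks E; Player II would get -4.
- Z: Row compares 0, -3, 7, -9, 8 and picks E; Player II would get 6.
Player II's induced payoffs are -3, 0, -4, 6, so Player II commits to Z. Subgame-perfect outcome: (E, Z) with payoffs (8, 6).
For the simultaneous game, intersect best replies.
Row's best replies: W→B; X→A; Y→E; Z→E.
Player II's best replies: A→X; B→Z; C→Y; D→X; E→W.
The unique mutual best reply is (A, X), giving (8, 0).
Player II's commitment gain: 6 − 0 = 6.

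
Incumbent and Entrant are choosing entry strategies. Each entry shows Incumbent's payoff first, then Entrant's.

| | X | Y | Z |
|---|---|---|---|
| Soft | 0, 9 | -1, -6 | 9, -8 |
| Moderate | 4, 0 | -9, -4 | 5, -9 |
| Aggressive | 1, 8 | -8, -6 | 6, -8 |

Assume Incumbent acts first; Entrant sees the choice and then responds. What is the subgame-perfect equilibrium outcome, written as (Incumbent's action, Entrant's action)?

(Moderate, X)

Entrant best-responds to each possible Incumbent move:
- Soft: BR = X, leader payoff 0.
- Moderate: BR = X, leader payoff 4.
- Aggressive: BR = X, leader payoff 1.
Among 0, 4, 1, the best is 4 at Moderate. Subgame-perfect outcome: (Moderate, X) with payoffs (4, 0).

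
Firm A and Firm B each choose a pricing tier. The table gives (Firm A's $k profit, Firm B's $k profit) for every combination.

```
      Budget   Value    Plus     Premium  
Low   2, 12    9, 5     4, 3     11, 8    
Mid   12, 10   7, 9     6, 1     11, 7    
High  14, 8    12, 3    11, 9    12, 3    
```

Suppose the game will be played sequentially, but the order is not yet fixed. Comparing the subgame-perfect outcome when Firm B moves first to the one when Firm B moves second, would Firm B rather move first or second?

second

If Firm A leads: Firm B's best replies are Low→Budget, Mid→Budget, High→Plus; Firm A's induced payoffs 2, 12, 11; outcome (Mid, Budget), payoffs (12, 10).
If Firm B leads: Firm A's best replies are Budget→High, Value→High, Plus→High, Premium→High; Firm B's induced payoffs 8, 3, 9, 3; outcome (High, Plus), payoffs (11, 9).
Firm B gets 9 moving first and 10 moving second, so Firm B prefers to move second.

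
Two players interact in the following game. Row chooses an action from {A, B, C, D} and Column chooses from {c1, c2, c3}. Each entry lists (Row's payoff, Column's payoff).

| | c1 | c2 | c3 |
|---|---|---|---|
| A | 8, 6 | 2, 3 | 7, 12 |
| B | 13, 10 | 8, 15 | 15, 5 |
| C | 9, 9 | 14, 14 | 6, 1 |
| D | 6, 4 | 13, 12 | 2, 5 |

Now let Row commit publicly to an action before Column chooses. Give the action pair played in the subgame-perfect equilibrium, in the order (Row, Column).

(C, c2)

Backward induction with Row moving first.
- A: Column compares 6, 3, 12 and picks c3; Row would get 7.
- B: Column compares 10, 15, 5 and picks c2; Row would get 8.
- C: Column compares 9, 14, 1 and picks c2; Row would get 14.
- D: Column compares 4, 12, 5 and picks c2; Row would get 13.
Row's induced payoffs are 7, 8, 14, 13, so Row commits to C. Subgame-perfect outcome: (C, c2) with payoffs (14, 14).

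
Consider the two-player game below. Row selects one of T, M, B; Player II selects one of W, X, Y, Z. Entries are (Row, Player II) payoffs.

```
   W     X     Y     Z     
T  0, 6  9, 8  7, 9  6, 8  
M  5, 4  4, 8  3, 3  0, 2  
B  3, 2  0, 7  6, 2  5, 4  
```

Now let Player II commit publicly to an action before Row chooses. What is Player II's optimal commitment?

Solve by backward induction (Player II leads).
- W: Row compares 0, 5, 3 and picks M; Player II would get 4.
- X: Row compares 9, 4, 0 and picks T; Player II would get 8.
- Y: Row compares 7, 3, 6 and picks T; Player II would get 9.
- Z: Row compares 6, 0, 5 and picks T; Player II would get 8.
Among 4, 8, 9, 8, the best is 9 at Y. Subgame-perfect outcome: (T, Y) with payoffs (7, 9).

Y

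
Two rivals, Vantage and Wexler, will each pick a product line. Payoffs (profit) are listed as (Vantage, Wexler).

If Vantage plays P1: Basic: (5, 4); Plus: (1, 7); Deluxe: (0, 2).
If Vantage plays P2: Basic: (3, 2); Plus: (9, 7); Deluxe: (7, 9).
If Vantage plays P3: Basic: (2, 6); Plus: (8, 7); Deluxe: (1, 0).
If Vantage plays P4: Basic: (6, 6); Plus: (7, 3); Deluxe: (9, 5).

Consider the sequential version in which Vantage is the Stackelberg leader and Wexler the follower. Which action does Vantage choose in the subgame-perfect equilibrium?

Work backward from Wexler's decision.
- P1: Wexler compares 4, 7, 2 and picks Plus; Vantage would get 1.
- P2: Wexler compares 2, 7, 9 and picks Deluxe; Vantage would get 7.
- P3: Wexler compares 6, 7, 0 and picks Plus; Vantage would get 8.
- P4: Wexler compares 6, 3, 5 and picks Basic; Vantage would get 6.
Among 1, 7, 8, 6, the best is 8 at P3. Subgame-perfect outcome: (P3, Plus) with payoffs (8, 7).

P3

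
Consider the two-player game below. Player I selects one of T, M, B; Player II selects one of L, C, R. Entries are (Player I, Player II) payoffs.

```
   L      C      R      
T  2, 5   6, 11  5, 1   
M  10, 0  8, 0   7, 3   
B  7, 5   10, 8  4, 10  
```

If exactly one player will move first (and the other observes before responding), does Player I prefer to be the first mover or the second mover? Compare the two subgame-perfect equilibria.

If Player I leads: Player II's best replies are T→C, M→R, B→R; Player I's induced payoffs 6, 7, 4; outcome (M, R), payoffs (7, 3).
If Player II leads: Player I's best replies are L→M, C→B, R→M; Player II's induced payoffs 0, 8, 3; outcome (B, C), payoffs (10, 8).
Player I gets 7 moving first and 10 moving second, so Player I prefers to move second.

second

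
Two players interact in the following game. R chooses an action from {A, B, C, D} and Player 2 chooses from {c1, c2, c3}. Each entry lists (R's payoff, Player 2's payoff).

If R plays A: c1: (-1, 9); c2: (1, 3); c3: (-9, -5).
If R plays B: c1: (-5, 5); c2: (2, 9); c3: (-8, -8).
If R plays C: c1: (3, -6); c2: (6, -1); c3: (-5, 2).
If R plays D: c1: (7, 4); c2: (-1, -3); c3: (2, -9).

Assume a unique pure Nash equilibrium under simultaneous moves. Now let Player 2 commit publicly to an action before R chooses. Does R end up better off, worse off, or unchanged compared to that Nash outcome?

Solve by backward induction (Player 2 leads).
- c1 → R plays D (best of -1, -5, 3, 7); Player 2 gets 4.
- c2 → R plays C (best of 1, 2, 6, -1); Player 2 gets -1.
- c3 → R plays D (best of -9, -8, -5, 2); Player 2 gets -9.
Maximizing over 4, -1, -9, Player 2 chooses c1. Subgame-perfect outcome: (D, c1) with payoffs (7, 4).
Now find the simultaneous Nash equilibrium.
R's best replies: c1→D; c2→C; c3→D.
Player 2's best replies: A→c1; B→c2; C→c3; D→c1.
The unique mutual best reply is (D, c1), giving (7, 4).
R earns 7 sequentially versus 7 at the Nash outcome: unchanged.

unchanged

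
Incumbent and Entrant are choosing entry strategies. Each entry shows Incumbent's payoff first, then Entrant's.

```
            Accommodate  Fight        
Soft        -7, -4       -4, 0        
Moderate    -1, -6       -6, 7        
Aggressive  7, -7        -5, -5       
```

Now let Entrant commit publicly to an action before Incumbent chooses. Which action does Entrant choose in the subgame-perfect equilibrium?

Fight

Backward induction with Entrant moving first.
- Accommodate: Incumbent compares -7, -1, 7 and picks Aggressive; Entrant would get -7.
- Fight: Incumbent compares -4, -6, -5 and picks Soft; Entrant would get 0.
Entrant's induced payoffs are -7, 0, so Entrant commits to Fight. Subgame-perfect outcome: (Soft, Fight) with payoffs (-4, 0).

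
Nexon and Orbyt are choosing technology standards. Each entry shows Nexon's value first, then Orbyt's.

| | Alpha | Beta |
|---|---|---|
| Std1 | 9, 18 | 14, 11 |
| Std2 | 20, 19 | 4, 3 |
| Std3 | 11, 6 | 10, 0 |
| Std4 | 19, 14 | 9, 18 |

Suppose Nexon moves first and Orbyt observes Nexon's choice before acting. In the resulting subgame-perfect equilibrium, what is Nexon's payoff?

Orbyt best-responds to each possible Nexon move:
- Std1: BR = Alpha, leader payoff 9.
- Std2: BR = Alpha, leader payoff 20.
- Std3: BR = Alpha, leader payoff 11.
- Std4: BR = Beta, leader payoff 9.
Among 9, 20, 11, 9, the best is 20 at Std2. Subgame-perfect outcome: (Std2, Alpha) with payoffs (20, 19).

20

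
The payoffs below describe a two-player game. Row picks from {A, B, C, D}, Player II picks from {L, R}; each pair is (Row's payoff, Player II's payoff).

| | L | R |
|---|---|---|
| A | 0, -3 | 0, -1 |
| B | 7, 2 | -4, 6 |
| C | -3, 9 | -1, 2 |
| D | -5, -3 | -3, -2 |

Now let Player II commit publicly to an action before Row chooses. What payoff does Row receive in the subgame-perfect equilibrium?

Row best-responds to each possible Player II move:
- L → Row plays B (best of 0, 7, -3, -5); Player II gets 2.
- R → Row plays A (best of 0, -4, -1, -3); Player II gets -1.
Maximizing over 2, -1, Player II chooses L. Subgame-perfect outcome: (B, L) with payoffs (7, 2).

7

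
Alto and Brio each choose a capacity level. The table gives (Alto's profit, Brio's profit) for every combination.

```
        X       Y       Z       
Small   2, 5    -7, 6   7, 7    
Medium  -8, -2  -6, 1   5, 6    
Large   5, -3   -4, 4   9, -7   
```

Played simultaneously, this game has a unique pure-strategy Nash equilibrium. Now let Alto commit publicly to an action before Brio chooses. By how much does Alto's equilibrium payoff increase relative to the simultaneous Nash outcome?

Solve by backward induction (Alto leads).
- Small: BR = Z, leader payoff 7.
- Medium: BR = Z, leader payoff 5.
- Large: BR = Y, leader payoff -4.
Among 7, 5, -4, the best is 7 at Small. Subgame-perfect outcome: (Small, Z) with payoffs (7, 7).
Under simultaneous play:
Alto's best replies: X→Large; Y→Large; Z→Large.
Brio's best replies: Small→Z; Medium→Z; Large→Y.
Only (Large, Y) has each player best-responding; Nash payoffs (-4, 4).
Alto's commitment gain: 7 − -4 = 11.

11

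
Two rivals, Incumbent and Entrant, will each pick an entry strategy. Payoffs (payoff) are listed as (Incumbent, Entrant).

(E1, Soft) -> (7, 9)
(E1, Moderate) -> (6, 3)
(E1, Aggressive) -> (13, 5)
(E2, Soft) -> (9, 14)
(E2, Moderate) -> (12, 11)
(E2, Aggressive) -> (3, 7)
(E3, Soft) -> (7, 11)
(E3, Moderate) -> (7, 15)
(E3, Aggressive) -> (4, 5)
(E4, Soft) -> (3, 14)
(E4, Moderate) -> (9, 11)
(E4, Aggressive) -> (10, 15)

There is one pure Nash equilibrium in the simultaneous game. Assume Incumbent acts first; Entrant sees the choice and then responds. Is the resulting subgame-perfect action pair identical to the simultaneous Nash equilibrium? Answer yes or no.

no

Solve by backward induction (Incumbent leads).
- E1: Entrant compares 9, 3, 5 and picks Soft; Incumbent would get 7.
- E2: Entrant compares 14, 11, 7 and picks Soft; Incumbent would get 9.
- E3: Entrant compares 11, 15, 5 and picks Moderate; Incumbent would get 7.
- E4: Entrant compares 14, 11, 15 and picks Aggressive; Incumbent would get 10.
Maximizing over 7, 9, 7, 10, Incumbent chooses E4. Subgame-perfect outcome: (E4, Aggressive) with payoffs (10, 15).
Under simultaneous play:
Incumbent's best replies: Soft→E2; Moderate→E2; Aggressive→E1.
Entrant's best replies: E1→Soft; E2→Soft; E3→Moderate; E4→Aggressive.
The unique mutual best reply is (E2, Soft), giving (9, 14).
Sequential outcome (E4, Aggressive) differs from the Nash profile (E2, Soft).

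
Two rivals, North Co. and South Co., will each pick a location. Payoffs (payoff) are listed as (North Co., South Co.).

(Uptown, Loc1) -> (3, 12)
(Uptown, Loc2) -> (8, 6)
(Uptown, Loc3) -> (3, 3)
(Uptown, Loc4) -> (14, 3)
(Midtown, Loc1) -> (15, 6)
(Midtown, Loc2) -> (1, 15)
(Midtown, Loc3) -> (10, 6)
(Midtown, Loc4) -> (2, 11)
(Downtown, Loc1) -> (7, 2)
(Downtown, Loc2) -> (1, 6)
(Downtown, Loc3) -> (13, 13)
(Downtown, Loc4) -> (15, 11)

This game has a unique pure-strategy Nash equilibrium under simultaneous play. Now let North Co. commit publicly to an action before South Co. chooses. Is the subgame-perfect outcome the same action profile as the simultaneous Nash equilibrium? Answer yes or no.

yes

Work backward from South Co.'s decision.
- Uptown: South Co. compares 12, 6, 3, 3 and picks Loc1; North Co. would get 3.
- Midtown: South Co. compares 6, 15, 6, 11 and picks Loc2; North Co. would get 1.
- Downtown: South Co. compares 2, 6, 13, 11 and picks Loc3; North Co. would get 13.
Maximizing over 3, 1, 13, North Co. chooses Downtown. Subgame-perfect outcome: (Downtown, Loc3) with payoffs (13, 13).
Now find the simultaneous Nash equilibrium.
North Co.'s best replies: Loc1→Midtown; Loc2→Uptown; Loc3→Downtown; Loc4→Downtown.
South Co.'s best replies: Uptown→Loc1; Midtown→Loc2; Downtown→Loc3.
The unique mutual best reply is (Downtown, Loc3), giving (13, 13).
Sequential outcome (Downtown, Loc3) coincides with the Nash profile (Downtown, Loc3).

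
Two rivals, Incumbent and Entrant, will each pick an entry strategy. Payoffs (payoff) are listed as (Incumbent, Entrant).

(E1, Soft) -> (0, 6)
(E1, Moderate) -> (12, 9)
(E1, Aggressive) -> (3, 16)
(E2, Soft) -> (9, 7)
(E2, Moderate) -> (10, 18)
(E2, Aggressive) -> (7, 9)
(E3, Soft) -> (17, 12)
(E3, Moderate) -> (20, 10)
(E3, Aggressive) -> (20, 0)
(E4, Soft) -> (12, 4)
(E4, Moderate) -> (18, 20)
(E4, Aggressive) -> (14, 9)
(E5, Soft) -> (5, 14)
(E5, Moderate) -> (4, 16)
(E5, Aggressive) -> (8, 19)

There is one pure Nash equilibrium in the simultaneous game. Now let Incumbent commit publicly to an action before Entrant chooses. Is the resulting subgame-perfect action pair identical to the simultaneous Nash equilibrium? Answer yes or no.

no

Solve by backward induction (Incumbent leads).
- E1: Entrant compares 6, 9, 16 and picks Aggressive; Incumbent would get 3.
- E2: Entrant compares 7, 18, 9 and picks Moderate; Incumbent would get 10.
- E3: Entrant compares 12, 10, 0 and picks Soft; Incumbent would get 17.
- E4: Entrant compares 4, 20, 9 and picks Moderate; Incumbent would get 18.
- E5: Entrant compares 14, 16, 19 and picks Aggressive; Incumbent would get 8.
Among 3, 10, 17, 18, 8, the best is 18 at E4. Subgame-perfect outcome: (E4, Moderate) with payoffs (18, 20).
Under simultaneous play:
Incumbent's best replies: Soft→E3; Moderate→E3; Aggressive→E3.
Entrant's best replies: E1→Aggressive; E2→Moderate; E3→Soft; E4→Moderate; E5→Aggressive.
The unique mutual best reply is (E3, Soft), giving (17, 12).
Sequential outcome (E4, Moderate) differs from the Nash profile (E3, Soft).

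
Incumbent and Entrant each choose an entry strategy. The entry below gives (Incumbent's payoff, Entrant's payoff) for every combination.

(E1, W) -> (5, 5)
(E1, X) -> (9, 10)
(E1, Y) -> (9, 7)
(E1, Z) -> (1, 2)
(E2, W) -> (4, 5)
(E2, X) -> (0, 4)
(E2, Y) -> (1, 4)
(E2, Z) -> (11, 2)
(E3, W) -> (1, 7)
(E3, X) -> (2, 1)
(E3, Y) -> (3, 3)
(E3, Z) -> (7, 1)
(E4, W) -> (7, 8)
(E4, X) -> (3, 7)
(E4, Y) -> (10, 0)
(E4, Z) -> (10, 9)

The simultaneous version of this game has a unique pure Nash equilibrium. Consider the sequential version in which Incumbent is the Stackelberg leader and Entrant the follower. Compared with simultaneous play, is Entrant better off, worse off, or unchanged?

worse off

Backward induction with Incumbent moving first.
- E1: BR = X, leader payoff 9.
- E2: BR = W, leader payoff 4.
- E3: BR = W, leader payoff 1.
- E4: BR = Z, leader payoff 10.
Maximizing over 9, 4, 1, 10, Incumbent chooses E4. Subgame-perfect outcome: (E4, Z) with payoffs (10, 9).
Now find the simultaneous Nash equilibrium.
Incumbent's best replies: W→E4; X→E1; Y→E4; Z→E2.
Entrant's best replies: E1→X; E2→W; E3→W; E4→Z.
The unique mutual best reply is (E1, X), giving (9, 10).
Entrant earns 9 sequentially versus 10 at the Nash outcome: worse off.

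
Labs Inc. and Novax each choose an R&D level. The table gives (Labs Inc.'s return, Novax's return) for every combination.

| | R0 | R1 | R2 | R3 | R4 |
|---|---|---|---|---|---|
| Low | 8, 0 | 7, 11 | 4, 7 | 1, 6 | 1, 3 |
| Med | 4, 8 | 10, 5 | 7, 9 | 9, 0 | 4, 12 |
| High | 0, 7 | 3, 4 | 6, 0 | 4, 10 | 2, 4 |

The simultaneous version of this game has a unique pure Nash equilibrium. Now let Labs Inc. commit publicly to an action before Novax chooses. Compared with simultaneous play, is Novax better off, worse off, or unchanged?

Novax best-responds to each possible Labs Inc. move:
- Low: BR = R1, leader payoff 7.
- Med: BR = R4, leader payoff 4.
- High: BR = R3, leader payoff 4.
Labs Inc.'s induced payoffs are 7, 4, 4, so Labs Inc. commits to Low. Subgame-perfect outcome: (Low, R1) with payoffs (7, 11).
Under simultaneous play:
Labs Inc.'s best replies: R0→Low; R1→Med; R2→Med; R3→Med; R4→Med.
Novax's best replies: Low→R1; Med→R4; High→R3.
The unique mutual best reply is (Med, R4), giving (4, 12).
Novax earns 11 sequentially versus 12 at the Nash outcome: worse off.

worse off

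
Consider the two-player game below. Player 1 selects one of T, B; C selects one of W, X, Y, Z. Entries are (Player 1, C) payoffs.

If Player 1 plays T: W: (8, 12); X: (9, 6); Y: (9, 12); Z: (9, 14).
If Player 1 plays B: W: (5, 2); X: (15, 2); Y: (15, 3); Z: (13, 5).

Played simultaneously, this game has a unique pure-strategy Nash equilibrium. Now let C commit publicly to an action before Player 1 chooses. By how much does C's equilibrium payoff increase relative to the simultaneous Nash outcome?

Solve by backward induction (C leads).
- W → Player 1 plays T (best of 8, 5); C gets 12.
- X → Player 1 plays B (best of 9, 15); C gets 2.
- Y → Player 1 plays B (best of 9, 15); C gets 3.
- Z → Player 1 plays B (best of 9, 13); C gets 5.
Among 12, 2, 3, 5, the best is 12 at W. Subgame-perfect outcome: (T, W) with payoffs (8, 12).
Now find the simultaneous Nash equilibrium.
Player 1's best replies: W→T; X→B; Y→B; Z→B.
C's best replies: T→Z; B→Z.
Only (B, Z) has each player best-responding; Nash payoffs (13, 5).
C's commitment gain: 12 − 5 = 7.

7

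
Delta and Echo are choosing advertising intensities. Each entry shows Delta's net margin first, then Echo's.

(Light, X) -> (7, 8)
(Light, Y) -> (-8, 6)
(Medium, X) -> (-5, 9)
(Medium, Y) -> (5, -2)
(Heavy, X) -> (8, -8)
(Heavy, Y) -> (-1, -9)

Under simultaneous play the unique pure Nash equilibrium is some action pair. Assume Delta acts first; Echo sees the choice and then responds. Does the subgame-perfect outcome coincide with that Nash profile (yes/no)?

yes

Echo best-responds to each possible Delta move:
- Light: BR = X, leader payoff 7.
- Medium: BR = X, leader payoff -5.
- Heavy: BR = X, leader payoff 8.
Among 7, -5, 8, the best is 8 at Heavy. Subgame-perfect outcome: (Heavy, X) with payoffs (8, -8).
For the simultaneous game, intersect best replies.
Delta's best replies: X→Heavy; Y→Medium.
Echo's best replies: Light→X; Medium→X; Heavy→X.
The unique mutual best reply is (Heavy, X), giving (8, -8).
Sequential outcome (Heavy, X) coincides with the Nash profile (Heavy, X).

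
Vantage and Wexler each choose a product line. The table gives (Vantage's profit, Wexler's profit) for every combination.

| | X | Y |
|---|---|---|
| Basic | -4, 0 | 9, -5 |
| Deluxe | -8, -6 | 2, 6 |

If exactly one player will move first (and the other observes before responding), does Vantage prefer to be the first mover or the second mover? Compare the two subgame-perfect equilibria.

first

If Vantage leads: Wexler's best replies are Basic→X, Deluxe→Y; Vantage's induced payoffs -4, 2; outcome (Deluxe, Y), payoffs (2, 6).
If Wexler leads: Vantage's best replies are X→Basic, Y→Basic; Wexler's induced payoffs 0, -5; outcome (Basic, X), payoffs (-4, 0).
Vantage gets 2 moving first and -4 moving second, so Vantage prefers to move first.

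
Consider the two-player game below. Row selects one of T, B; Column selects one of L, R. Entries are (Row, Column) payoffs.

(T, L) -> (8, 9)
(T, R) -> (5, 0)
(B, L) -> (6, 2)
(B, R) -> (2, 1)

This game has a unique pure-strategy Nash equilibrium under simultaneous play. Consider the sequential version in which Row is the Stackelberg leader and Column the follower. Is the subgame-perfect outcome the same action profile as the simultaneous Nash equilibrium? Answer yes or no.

Solve by backward induction (Row leads).
- T: BR = L, leader payoff 8.
- B: BR = L, leader payoff 6.
Maximizing over 8, 6, Row chooses T. Subgame-perfect outcome: (T, L) with payoffs (8, 9).
For the simultaneous game, intersect best replies.
Row's best replies: L→T; R→T.
Column's best replies: T→L; B→L.
Only (T, L) has each player best-responding; Nash payoffs (8, 9).
Sequential outcome (T, L) coincides with the Nash profile (T, L).

yes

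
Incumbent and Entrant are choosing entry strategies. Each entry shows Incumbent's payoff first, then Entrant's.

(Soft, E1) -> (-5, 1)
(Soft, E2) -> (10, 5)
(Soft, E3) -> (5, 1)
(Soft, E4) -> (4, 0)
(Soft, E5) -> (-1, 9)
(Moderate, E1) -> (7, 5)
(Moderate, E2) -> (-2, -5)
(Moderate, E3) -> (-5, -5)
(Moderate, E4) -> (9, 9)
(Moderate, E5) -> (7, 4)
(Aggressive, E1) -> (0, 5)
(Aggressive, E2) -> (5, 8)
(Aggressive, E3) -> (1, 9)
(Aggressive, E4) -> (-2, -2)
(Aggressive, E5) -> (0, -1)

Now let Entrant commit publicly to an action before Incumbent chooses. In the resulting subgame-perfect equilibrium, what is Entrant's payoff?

Work backward from Incumbent's decision.
- E1: BR = Moderate, leader payoff 5.
- E2: BR = Soft, leader payoff 5.
- E3: BR = Soft, leader payoff 1.
- E4: BR = Moderate, leader payoff 9.
- E5: BR = Moderate, leader payoff 4.
Maximizing over 5, 5, 1, 9, 4, Entrant chooses E4. Subgame-perfect outcome: (Moderate, E4) with payoffs (9, 9).

9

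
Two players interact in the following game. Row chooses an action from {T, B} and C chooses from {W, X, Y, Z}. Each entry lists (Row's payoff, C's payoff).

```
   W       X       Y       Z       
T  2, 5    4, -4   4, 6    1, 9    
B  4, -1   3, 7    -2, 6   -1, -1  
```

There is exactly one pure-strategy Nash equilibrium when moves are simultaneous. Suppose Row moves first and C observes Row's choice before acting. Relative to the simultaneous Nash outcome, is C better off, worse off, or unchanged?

Solve by backward induction (Row leads).
- T: C compares 5, -4, 6, 9 and picks Z; Row would get 1.
- B: C compares -1, 7, 6, -1 and picks X; Row would get 3.
Row's induced payoffs are 1, 3, so Row commits to B. Subgame-perfect outcome: (B, X) with payoffs (3, 7).
For the simultaneous game, intersect best replies.
Row's best replies: W→B; X→T; Y→T; Z→T.
C's best replies: T→Z; B→X.
The unique mutual best reply is (T, Z), giving (1, 9).
C earns 7 sequentially versus 9 at the Nash outcome: worse off.

worse off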